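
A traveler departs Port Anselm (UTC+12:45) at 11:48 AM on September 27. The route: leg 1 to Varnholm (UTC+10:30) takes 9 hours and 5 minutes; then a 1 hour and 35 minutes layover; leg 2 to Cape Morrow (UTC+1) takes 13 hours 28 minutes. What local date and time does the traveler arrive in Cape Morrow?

Convert departure to UTC: 11:48 AM − 12:45 = 11:03 PM UTC on Sep 26.
Add 9 hours 5 minutes leg 1 → 8:08 AM UTC (Sep 27).
Add 1 hour 35 minutes layover in Varnholm → 9:43 AM UTC.
Add 13 hours and 28 minutes leg 2 → 11:11 PM UTC.
Cape Morrow is UTC+1:00, so local arrival = 11:11 PM + 1:00 = 12:11 AM on Sep 28.

12:11 AM on September 28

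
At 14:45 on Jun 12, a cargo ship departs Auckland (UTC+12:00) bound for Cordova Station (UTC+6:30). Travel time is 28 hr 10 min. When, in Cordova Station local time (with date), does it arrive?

Convert departure to UTC: 14:45 − 12:00 = 02:45 UTC on Jun 12.
Add 28 hours 10 minutes travel time → 06:55 UTC (Jun 13).
Cordova Station is UTC+6:30, so local arrival = 06:55 + 6:30 = 13:25 on Jun 13.

13:25 on June 13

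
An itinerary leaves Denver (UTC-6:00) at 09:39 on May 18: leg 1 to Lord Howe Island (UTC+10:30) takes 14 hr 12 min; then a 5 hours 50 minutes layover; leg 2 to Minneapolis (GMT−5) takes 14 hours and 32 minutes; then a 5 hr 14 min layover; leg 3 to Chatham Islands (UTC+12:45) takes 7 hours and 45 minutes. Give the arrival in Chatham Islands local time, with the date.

03:57 on May 21

Convert departure to UTC: 09:39 + 6:00 = 15:39 UTC on May 18.
Add 14 hours and 12 minutes leg 1 → 05:51 UTC (May 19).
Add 5 hours and 50 minutes layover in Lord Howe Island → 11:41 UTC.
Add 14 hours 32 minutes leg 2 → 02:13 UTC (May 20).
Add 5 hours 14 minutes layover in Minneapolis → 07:27 UTC.
Add 7 hours and 45 minutes leg 3 → 15:12 UTC.
Chatham Islands is UTC+12:45, so local arrival = 15:12 + 12:45 = 03:57 on May 21.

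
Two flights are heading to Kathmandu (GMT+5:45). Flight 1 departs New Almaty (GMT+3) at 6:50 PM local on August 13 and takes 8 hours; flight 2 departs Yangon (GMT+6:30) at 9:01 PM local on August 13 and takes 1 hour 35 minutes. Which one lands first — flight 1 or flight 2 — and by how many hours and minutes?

the second, by 7 hours 44 minutes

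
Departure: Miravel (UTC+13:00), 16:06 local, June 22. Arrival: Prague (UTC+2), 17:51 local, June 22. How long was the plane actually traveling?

Prague is 11:00 behind Miravel.
Clock-face elapsed time (ignoring zones) is 1 hour 45 minutes.
Actual elapsed = 1 hour 45 minutes + 11:00 = 12 hours 45 minutes.

12 hours 45 minutes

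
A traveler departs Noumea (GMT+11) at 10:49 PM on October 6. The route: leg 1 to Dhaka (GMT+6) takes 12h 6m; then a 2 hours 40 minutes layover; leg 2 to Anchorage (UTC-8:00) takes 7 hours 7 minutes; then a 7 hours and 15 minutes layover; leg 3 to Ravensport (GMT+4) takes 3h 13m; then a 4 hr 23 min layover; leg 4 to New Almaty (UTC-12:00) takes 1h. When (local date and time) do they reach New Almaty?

Convert departure to UTC: 10:49 PM − 11:00 = 11:49 AM UTC on Oct 6.
Add 12 hours 6 minutes leg 1 → 11:55 PM UTC.
Add 2 hours 40 minutes layover in Dhaka → 2:35 AM UTC (Oct 7).
Add 7 hours and 7 minutes leg 2 → 9:42 AM UTC.
Add 7 hours and 15 minutes layover in Anchorage → 4:57 PM UTC.
Add 3 hours 13 minutes leg 3 → 8:10 PM UTC.
Add 4 hours and 23 minutes layover in Ravensport → 12:33 AM UTC (Oct 8).
Add 1 hour leg 4 → 1:33 AM UTC.
New Almaty is UTC−12:00, so local arrival = 1:33 AM − 12:00 = 1:33 PM on Oct 7.

1:33 PM on October 7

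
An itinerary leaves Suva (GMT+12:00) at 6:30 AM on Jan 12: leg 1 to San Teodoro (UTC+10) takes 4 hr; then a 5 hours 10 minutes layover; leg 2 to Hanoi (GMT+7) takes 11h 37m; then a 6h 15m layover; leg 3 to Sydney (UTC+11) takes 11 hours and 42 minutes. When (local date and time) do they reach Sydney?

8:14 PM on Jan 13

Convert departure to UTC: 6:30 AM − 12:00 = 6:30 PM UTC on Jan 11.
Add 4 hours leg 1 → 10:30 PM UTC.
Add 5 hours and 10 minutes layover in San Teodoro → 3:40 AM UTC (Jan 12).
Add 11 hours 37 minutes leg 2 → 3:17 PM UTC.
Add 6 hours and 15 minutes layover in Hanoi → 9:32 PM UTC.
Add 11 hours 42 minutes leg 3 → 9:14 AM UTC (Jan 13).
Sydney is UTC+11:00, so local arrival = 9:14 AM + 11:00 = 8:14 PM on Jan 13.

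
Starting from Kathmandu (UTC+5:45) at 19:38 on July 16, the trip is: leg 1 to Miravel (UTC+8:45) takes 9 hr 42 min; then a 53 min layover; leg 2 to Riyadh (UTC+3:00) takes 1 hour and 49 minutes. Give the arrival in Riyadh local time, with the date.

05:17 on Jul 17

Convert departure to UTC: 19:38 − 5:45 = 13:53 UTC on Jul 16.
Add 9 hours 42 minutes leg 1 → 23:35 UTC.
Add 53 minutes layover in Miravel → 00:28 UTC (Jul 17).
Add 1 hour and 49 minutes leg 2 → 02:17 UTC.
Riyadh is UTC+3:00, so local arrival = 02:17 + 3:00 = 05:17 on Jul 17.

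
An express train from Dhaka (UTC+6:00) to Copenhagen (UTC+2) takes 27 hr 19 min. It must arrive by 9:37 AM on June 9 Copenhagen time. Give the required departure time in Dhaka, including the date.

10:18 AM on Jun 8

Target arrival in UTC: 9:37 AM − 2:00 = 7:37 AM on Jun 9.
Subtract 27 hours and 19 minutes → departure 4:18 AM UTC on Jun 8.
Dhaka is UTC+6:00: 4:18 AM + 6:00 = 10:18 AM on Jun 8.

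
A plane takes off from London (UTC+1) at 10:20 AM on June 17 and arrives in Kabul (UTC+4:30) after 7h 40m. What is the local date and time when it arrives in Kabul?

Convert departure to UTC: 10:20 AM − 1:00 = 9:20 AM UTC on Jun 17.
Add 7 hours 40 minutes travel time → 5:00 PM UTC.
Kabul is UTC+4:30, so local arrival = 5:00 PM + 4:30 = 9:30 PM on Jun 17.

9:30 PM on Jun 17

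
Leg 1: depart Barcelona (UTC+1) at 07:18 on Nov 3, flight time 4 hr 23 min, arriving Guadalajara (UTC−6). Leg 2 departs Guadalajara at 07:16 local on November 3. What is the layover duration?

2 hours 35 minutes

Convert departure to UTC: 07:18 − 1:00 = 06:18 UTC on Nov 3.
Add 4 hours and 23 minutes flight time → 10:41 UTC.
Guadalajara is UTC−6:00, so local arrival = 10:41 − 6:00 = 04:41 on Nov 3.
Layover = 07:16 − 04:41 = 2 hours 35 minutes.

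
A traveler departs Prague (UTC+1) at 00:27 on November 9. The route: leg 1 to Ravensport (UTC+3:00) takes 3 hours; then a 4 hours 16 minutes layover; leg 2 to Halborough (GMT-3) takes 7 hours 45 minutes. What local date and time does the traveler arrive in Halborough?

11:28 on November 9

Convert departure to UTC: 00:27 − 1:00 = 23:27 UTC on Nov 8.
Add 3 hours leg 1 → 02:27 UTC (Nov 9).
Add 4 hours 16 minutes layover in Ravensport → 06:43 UTC.
Add 7 hours and 45 minutes leg 2 → 14:28 UTC.
Halborough is UTC−3:00, so local arrival = 14:28 − 3:00 = 11:28 on Nov 9.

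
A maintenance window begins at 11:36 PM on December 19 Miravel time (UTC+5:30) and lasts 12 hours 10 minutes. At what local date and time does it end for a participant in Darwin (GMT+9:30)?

Convert start to UTC: 11:36 PM − 5:30 = 6:06 PM UTC on Dec 19.
Add 12 hours 10 minutes duration → 6:16 AM UTC (Dec 20).
Darwin is UTC+9:30, so local end time = 6:16 AM + 9:30 = 3:46 PM on Dec 20.

3:46 PM on December 20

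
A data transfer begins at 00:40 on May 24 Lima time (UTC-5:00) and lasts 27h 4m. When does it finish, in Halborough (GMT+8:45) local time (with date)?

17:29 on May 25

Halborough is 13:45 ahead of Lima.
After 27 hours 4 minutes it is 03:44 (May 25) in Lima.
Shift by the zone difference: 03:44 + 13:45 = 17:29 on May 25 in Halborough.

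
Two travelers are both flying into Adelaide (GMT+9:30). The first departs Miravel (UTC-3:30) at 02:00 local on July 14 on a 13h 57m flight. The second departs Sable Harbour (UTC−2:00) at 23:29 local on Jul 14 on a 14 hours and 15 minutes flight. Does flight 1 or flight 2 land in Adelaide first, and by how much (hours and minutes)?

Flight 1 in UTC: 02:00 + 3:30 = 05:30 on Jul 14.
+13 hours 57 minutes → arrive 19:27 UTC on Jul 14.
Flight 2 in UTC: 23:29 + 2:00 = 01:29 on Jul 15.
+14 hours and 15 minutes → arrive 15:44 UTC on Jul 15.
Flight 1 lands earlier by 20 hours 17 minutes.

the first, by 20 hours 17 minutes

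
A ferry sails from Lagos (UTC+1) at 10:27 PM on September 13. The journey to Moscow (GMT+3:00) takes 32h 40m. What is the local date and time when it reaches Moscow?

9:07 AM on Sep 15

Convert departure to UTC: 10:27 PM − 1:00 = 9:27 PM UTC on Sep 13.
Add 32 hours 40 minutes travel time → 6:07 AM UTC (Sep 15).
Moscow is UTC+3:00, so local arrival = 6:07 AM + 3:00 = 9:07 AM on Sep 15.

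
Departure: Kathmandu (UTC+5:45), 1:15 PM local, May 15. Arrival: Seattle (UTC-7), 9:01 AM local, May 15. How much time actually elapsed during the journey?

Departure in UTC: 1:15 PM − 5:45 = 7:30 AM on May 15.
Arrival in UTC: 9:01 AM + 7:00 = 4:01 PM on May 15.
Elapsed = 4:01 PM − 7:30 AM = 8 hours 31 minutes.

8 hours 31 minutes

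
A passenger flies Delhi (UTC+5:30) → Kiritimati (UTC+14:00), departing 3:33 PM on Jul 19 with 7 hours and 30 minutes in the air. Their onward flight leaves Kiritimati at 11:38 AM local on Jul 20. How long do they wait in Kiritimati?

Convert departure to UTC: 3:33 PM − 5:30 = 10:03 AM UTC on Jul 19.
Add 7 hours and 30 minutes flight time → 5:33 PM UTC.
Kiritimati is UTC+14:00, so local arrival = 5:33 PM + 14:00 = 7:33 AM on Jul 20.
Layover = 11:38 AM − 7:33 AM = 4 hours 5 minutes.

4 hours 5 minutes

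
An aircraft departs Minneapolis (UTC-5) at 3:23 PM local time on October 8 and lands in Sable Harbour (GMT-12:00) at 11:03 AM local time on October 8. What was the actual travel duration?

Departure in UTC: 3:23 PM + 5:00 = 8:23 PM on Oct 8.
Arrival in UTC: 11:03 AM + 12:00 = 11:03 PM on Oct 8.
Elapsed = 11:03 PM − 8:23 PM = 2 hours 40 minutes.

2 hours 40 minutes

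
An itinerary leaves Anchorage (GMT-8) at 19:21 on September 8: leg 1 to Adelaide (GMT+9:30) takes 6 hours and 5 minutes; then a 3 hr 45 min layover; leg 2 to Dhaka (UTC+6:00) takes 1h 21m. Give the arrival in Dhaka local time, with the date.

Convert departure to UTC: 19:21 + 8:00 = 03:21 UTC on Sep 9.
Add 6 hours 5 minutes leg 1 → 09:26 UTC.
Add 3 hours and 45 minutes layover in Adelaide → 13:11 UTC.
Add 1 hour and 21 minutes leg 2 → 14:32 UTC.
Dhaka is UTC+6:00, so local arrival = 14:32 + 6:00 = 20:32 on Sep 9.

20:32 on September 9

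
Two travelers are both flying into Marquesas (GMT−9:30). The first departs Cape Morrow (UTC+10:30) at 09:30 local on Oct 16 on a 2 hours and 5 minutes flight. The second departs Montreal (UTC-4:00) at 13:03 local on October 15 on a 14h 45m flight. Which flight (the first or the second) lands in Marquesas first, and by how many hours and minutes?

Flight 1 in UTC: 09:30 − 10:30 = 23:00 on Oct 15.
+2 hours and 5 minutes → arrive 01:05 UTC on Oct 16.
Flight 2 in UTC: 13:03 + 4:00 = 17:03 on Oct 15.
+14 hours and 45 minutes → arrive 07:48 UTC on Oct 16.
Flight 1 lands earlier by 6 hours 43 minutes.

the first, by 6 hours 43 minutes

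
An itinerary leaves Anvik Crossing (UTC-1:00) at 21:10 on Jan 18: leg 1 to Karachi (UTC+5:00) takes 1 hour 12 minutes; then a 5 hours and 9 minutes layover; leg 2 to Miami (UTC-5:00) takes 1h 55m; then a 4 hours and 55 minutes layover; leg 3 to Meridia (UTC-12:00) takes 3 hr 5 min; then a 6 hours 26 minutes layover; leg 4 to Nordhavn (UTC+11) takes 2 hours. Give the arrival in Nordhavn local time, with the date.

09:52 on Jan 20

Convert departure to UTC: 21:10 + 1:00 = 22:10 UTC on Jan 18.
Add 1 hour and 12 minutes leg 1 → 23:22 UTC.
Add 5 hours 9 minutes layover in Karachi → 04:31 UTC (Jan 19).
Add 1 hour and 55 minutes leg 2 → 06:26 UTC.
Add 4 hours and 55 minutes layover in Miami → 11:21 UTC.
Add 3 hours and 5 minutes leg 3 → 14:26 UTC.
Add 6 hours and 26 minutes layover in Meridia → 20:52 UTC.
Add 2 hours leg 4 → 22:52 UTC.
Nordhavn is UTC+11:00, so local arrival = 22:52 + 11:00 = 09:52 on Jan 20.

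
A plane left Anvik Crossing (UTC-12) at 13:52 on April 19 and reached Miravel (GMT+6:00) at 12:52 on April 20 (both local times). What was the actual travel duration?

Departure in UTC: 13:52 + 12:00 = 01:52 on Apr 20.
Arrival in UTC: 12:52 − 6:00 = 06:52 on Apr 20.
Elapsed = 06:52 − 01:52 = 5 hours.

5 hours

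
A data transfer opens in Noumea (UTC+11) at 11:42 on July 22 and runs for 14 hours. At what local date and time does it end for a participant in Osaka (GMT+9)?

Convert start to UTC: 11:42 − 11:00 = 00:42 UTC on Jul 22.
Add 14 hours duration → 14:42 UTC.
Osaka is UTC+9:00, so local end time = 14:42 + 9:00 = 23:42 on Jul 22.

23:42 on July 22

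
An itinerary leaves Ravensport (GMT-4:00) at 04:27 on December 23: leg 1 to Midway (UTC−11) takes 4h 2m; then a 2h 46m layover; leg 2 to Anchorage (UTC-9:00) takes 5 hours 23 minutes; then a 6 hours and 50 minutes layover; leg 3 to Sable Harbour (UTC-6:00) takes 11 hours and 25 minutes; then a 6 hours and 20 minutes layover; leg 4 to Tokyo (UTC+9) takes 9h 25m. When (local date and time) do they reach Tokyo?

Convert departure to UTC: 04:27 + 4:00 = 08:27 UTC on Dec 23.
Add 4 hours 2 minutes leg 1 → 12:29 UTC.
Add 2 hours 46 minutes layover in Midway → 15:15 UTC.
Add 5 hours 23 minutes leg 2 → 20:38 UTC.
Add 6 hours 50 minutes layover in Anchorage → 03:28 UTC (Dec 24).
Add 11 hours 25 minutes leg 3 → 14:53 UTC.
Add 6 hours 20 minutes layover in Sable Harbour → 21:13 UTC.
Add 9 hours and 25 minutes leg 4 → 06:38 UTC (Dec 25).
Tokyo is UTC+9:00, so local arrival = 06:38 + 9:00 = 15:38 on Dec 25.

15:38 on December 25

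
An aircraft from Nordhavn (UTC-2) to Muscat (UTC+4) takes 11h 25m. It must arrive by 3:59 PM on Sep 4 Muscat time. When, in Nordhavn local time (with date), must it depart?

Target arrival in UTC: 3:59 PM − 4:00 = 11:59 AM on Sep 4.
Subtract 11 hours 25 minutes → departure 12:34 AM UTC on Sep 4.
Nordhavn is UTC−2:00: 12:34 AM − 2:00 = 10:34 PM on Sep 3.

10:34 PM on September 3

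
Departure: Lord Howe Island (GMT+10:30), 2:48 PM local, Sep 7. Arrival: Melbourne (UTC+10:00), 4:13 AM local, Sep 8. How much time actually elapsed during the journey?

13 hours 55 minutes

Melbourne is 0:30 behind Lord Howe Island.
Clock-face elapsed time (ignoring zones) is 13 hours 25 minutes.
Actual elapsed = 13 hours 25 minutes + 0:30 = 13 hours 55 minutes.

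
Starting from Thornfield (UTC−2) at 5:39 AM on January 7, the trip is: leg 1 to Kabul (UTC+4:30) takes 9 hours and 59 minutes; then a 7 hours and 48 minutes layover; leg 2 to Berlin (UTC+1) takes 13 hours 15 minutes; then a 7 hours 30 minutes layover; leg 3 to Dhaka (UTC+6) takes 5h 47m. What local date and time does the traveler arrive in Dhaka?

9:58 AM on January 9

Convert departure to UTC: 5:39 AM + 2:00 = 7:39 AM UTC on Jan 7.
Add 9 hours and 59 minutes leg 1 → 5:38 PM UTC.
Add 7 hours 48 minutes layover in Kabul → 1:26 AM UTC (Jan 8).
Add 13 hours and 15 minutes leg 2 → 2:41 PM UTC.
Add 7 hours 30 minutes layover in Berlin → 10:11 PM UTC.
Add 5 hours 47 minutes leg 3 → 3:58 AM UTC (Jan 9).
Dhaka is UTC+6:00, so local arrival = 3:58 AM + 6:00 = 9:58 AM on Jan 9.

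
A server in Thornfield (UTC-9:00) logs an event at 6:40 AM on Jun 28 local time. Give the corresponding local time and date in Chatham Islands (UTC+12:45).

Chatham Islands is 21:45 ahead of Thornfield.
Shift by the zone difference: 6:40 AM + 21:45 = 4:25 AM on Jun 29 in Chatham Islands.

4:25 AM on June 29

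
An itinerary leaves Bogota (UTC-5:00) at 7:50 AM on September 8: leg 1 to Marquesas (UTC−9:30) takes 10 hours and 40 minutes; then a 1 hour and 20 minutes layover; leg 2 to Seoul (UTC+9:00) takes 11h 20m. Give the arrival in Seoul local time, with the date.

Convert departure to UTC: 7:50 AM + 5:00 = 12:50 PM UTC on Sep 8.
Add 10 hours and 40 minutes leg 1 → 11:30 PM UTC.
Add 1 hour and 20 minutes layover in Marquesas → 12:50 AM UTC (Sep 9).
Add 11 hours 20 minutes leg 2 → 12:10 PM UTC.
Seoul is UTC+9:00, so local arrival = 12:10 PM + 9:00 = 9:10 PM on Sep 9.

9:10 PM on Sep 9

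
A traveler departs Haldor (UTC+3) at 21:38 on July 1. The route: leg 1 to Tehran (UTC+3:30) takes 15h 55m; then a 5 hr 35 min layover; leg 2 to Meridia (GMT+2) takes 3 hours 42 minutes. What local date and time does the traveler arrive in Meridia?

21:50 on Jul 2

Convert departure to UTC: 21:38 − 3:00 = 18:38 UTC on Jul 1.
Add 15 hours 55 minutes leg 1 → 10:33 UTC (Jul 2).
Add 5 hours and 35 minutes layover in Tehran → 16:08 UTC.
Add 3 hours and 42 minutes leg 2 → 19:50 UTC.
Meridia is UTC+2:00, so local arrival = 19:50 + 2:00 = 21:50 on Jul 2.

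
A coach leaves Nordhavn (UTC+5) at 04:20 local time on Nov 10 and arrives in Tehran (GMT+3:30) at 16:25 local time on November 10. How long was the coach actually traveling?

13 hours 35 minutes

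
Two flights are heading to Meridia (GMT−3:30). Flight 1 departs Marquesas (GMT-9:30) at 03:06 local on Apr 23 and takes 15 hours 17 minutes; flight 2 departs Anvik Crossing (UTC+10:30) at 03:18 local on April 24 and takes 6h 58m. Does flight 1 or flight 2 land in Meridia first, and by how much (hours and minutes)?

Flight 1 in UTC: 03:06 + 9:30 = 12:36 on Apr 23.
+15 hours and 17 minutes → arrive 03:53 UTC on Apr 24.
Flight 2 in UTC: 03:18 − 10:30 = 16:48 on Apr 23.
+6 hours and 58 minutes → arrive 23:46 UTC on Apr 23.
Flight 2 lands earlier by 4 hours 7 minutes.

the second, by 4 hours 7 minutes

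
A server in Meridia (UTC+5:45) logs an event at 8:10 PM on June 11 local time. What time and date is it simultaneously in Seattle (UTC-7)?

Seattle is 12:45 behind Meridia.
Shift by the zone difference: 8:10 PM − 12:45 = 7:25 AM on Jun 11 in Seattle.

7:25 AM on June 11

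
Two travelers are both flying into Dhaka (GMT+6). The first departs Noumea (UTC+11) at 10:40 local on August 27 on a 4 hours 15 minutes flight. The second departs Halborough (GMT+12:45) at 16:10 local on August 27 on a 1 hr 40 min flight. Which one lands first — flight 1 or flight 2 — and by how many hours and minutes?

the first, by 1 hour 10 minutes

Flight 1 in UTC: 10:40 − 11:00 = 23:40 on Aug 26.
+4 hours and 15 minutes → arrive 03:55 UTC on Aug 27.
Flight 2 in UTC: 16:10 − 12:45 = 03:25 on Aug 27.
+1 hour 40 minutes → arrive 05:05 UTC on Aug 27.
Flight 1 lands earlier by 1 hour 10 minutes.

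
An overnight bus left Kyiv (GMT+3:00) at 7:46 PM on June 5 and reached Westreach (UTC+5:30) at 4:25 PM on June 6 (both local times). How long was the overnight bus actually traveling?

Departure in UTC: 7:46 PM − 3:00 = 4:46 PM on Jun 5.
Arrival in UTC: 4:25 PM − 5:30 = 10:55 AM on Jun 6.
Elapsed = 10:55 AM − 4:46 PM (+1 day) = 18 hours 9 minutes.

18 hours 9 minutes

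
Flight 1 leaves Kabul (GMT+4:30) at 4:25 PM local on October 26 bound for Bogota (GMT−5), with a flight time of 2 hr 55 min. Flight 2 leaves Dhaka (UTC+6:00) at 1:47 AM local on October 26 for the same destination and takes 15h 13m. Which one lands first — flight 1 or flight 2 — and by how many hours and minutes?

Flight 1 in UTC: 4:25 PM − 4:30 = 11:55 AM on Oct 26.
+2 hours 55 minutes → arrive 2:50 PM UTC on Oct 26.
Flight 2 in UTC: 1:47 AM − 6:00 = 7:47 PM on Oct 25.
+15 hours and 13 minutes → arrive 11:00 AM UTC on Oct 26.
Flight 2 lands earlier by 3 hours 50 minutes.

the second, by 3 hours 50 minutes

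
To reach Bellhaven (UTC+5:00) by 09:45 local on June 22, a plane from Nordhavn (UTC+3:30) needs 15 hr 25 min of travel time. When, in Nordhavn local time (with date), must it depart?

Target arrival in UTC: 09:45 − 5:00 = 04:45 on Jun 22.
Subtract 15 hours 25 minutes → departure 13:20 UTC on Jun 21.
Nordhavn is UTC+3:30: 13:20 + 3:30 = 16:50 on Jun 21.

16:50 on June 21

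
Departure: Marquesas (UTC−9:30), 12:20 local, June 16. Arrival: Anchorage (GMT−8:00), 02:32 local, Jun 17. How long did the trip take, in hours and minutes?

12 hours 42 minutes

Departure in UTC: 12:20 + 9:30 = 21:50 on Jun 16.
Arrival in UTC: 02:32 + 8:00 = 10:32 on Jun 17.
Elapsed = 10:32 − 21:50 (+1 day) = 12 hours 42 minutes.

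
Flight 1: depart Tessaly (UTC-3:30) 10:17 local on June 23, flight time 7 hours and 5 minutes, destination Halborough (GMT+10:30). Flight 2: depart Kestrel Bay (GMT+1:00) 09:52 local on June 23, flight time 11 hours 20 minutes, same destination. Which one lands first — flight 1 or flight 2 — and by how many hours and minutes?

the second, by 40 minutes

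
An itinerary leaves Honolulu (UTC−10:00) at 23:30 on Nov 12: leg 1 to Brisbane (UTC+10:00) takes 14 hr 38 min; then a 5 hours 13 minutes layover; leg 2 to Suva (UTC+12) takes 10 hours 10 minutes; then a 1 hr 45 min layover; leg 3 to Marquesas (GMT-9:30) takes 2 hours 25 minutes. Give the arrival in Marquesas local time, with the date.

Convert departure to UTC: 23:30 + 10:00 = 09:30 UTC on Nov 13.
Add 14 hours 38 minutes leg 1 → 00:08 UTC (Nov 14).
Add 5 hours 13 minutes layover in Brisbane → 05:21 UTC.
Add 10 hours 10 minutes leg 2 → 15:31 UTC.
Add 1 hour and 45 minutes layover in Suva → 17:16 UTC.
Add 2 hours and 25 minutes leg 3 → 19:41 UTC.
Marquesas is UTC−9:30, so local arrival = 19:41 − 9:30 = 10:11 on Nov 14.

10:11 on November 14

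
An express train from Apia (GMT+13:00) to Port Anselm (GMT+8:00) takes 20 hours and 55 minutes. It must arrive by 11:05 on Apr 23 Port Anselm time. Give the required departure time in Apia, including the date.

19:10 on Apr 22

Target arrival in UTC: 11:05 − 8:00 = 03:05 on Apr 23.
Subtract 20 hours and 55 minutes → departure 06:10 UTC on Apr 22.
Apia is UTC+13:00: 06:10 + 13:00 = 19:10 on Apr 22.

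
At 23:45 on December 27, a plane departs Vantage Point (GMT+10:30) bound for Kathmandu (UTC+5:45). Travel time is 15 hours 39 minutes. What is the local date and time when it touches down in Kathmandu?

10:39 on December 28

Convert departure to UTC: 23:45 − 10:30 = 13:15 UTC on Dec 27.
Add 15 hours 39 minutes travel time → 04:54 UTC (Dec 28).
Kathmandu is UTC+5:45, so local arrival = 04:54 + 5:45 = 10:39 on Dec 28.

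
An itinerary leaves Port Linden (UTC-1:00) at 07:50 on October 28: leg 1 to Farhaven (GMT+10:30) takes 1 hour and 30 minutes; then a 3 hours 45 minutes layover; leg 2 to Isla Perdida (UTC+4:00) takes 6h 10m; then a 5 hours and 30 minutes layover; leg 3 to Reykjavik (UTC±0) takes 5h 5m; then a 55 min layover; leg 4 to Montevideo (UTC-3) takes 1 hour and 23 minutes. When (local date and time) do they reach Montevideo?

Convert departure to UTC: 07:50 + 1:00 = 08:50 UTC on Oct 28.
Add 1 hour 30 minutes leg 1 → 10:20 UTC.
Add 3 hours 45 minutes layover in Farhaven → 14:05 UTC.
Add 6 hours 10 minutes leg 2 → 20:15 UTC.
Add 5 hours and 30 minutes layover in Isla Perdida → 01:45 UTC (Oct 29).
Add 5 hours 5 minutes leg 3 → 06:50 UTC.
Add 55 minutes layover in Reykjavik → 07:45 UTC.
Add 1 hour and 23 minutes leg 4 → 09:08 UTC.
Montevideo is UTC−3:00, so local arrival = 09:08 − 3:00 = 06:08 on Oct 29.

06:08 on October 29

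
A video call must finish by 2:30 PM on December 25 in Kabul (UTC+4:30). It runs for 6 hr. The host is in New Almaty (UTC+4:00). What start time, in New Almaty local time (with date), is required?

Target end time in UTC: 2:30 PM − 4:30 = 10:00 AM on Dec 25.
Subtract 6 hours → start 4:00 AM UTC on Dec 25.
New Almaty is UTC+4:00: 4:00 AM + 4:00 = 8:00 AM on Dec 25.

8:00 AM on December 25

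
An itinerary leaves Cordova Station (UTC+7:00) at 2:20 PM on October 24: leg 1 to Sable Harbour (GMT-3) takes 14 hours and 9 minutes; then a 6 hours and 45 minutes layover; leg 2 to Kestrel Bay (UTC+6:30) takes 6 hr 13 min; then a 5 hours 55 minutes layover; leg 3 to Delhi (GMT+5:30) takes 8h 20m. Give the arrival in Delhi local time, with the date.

Convert departure to UTC: 2:20 PM − 7:00 = 7:20 AM UTC on Oct 24.
Add 14 hours 9 minutes leg 1 → 9:29 PM UTC.
Add 6 hours and 45 minutes layover in Sable Harbour → 4:14 AM UTC (Oct 25).
Add 6 hours and 13 minutes leg 2 → 10:27 AM UTC.
Add 5 hours 55 minutes layover in Kestrel Bay → 4:22 PM UTC.
Add 8 hours 20 minutes leg 3 → 12:42 AM UTC (Oct 26).
Delhi is UTC+5:30, so local arrival = 12:42 AM + 5:30 = 6:12 AM on Oct 26.

6:12 AM on October 26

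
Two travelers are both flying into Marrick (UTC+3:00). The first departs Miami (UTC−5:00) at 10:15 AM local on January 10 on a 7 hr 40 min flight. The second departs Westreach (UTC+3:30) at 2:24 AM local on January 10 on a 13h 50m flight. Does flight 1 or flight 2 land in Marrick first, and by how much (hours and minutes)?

the second, by 10 hours 11 minutes

Flight 1 in UTC: 10:15 AM + 5:00 = 3:15 PM on Jan 10.
+7 hours and 40 minutes → arrive 10:55 PM UTC on Jan 10.
Flight 2 in UTC: 2:24 AM − 3:30 = 10:54 PM on Jan 9.
+13 hours and 50 minutes → arrive 12:44 PM UTC on Jan 10.
Flight 2 lands earlier by 10 hours 11 minutes.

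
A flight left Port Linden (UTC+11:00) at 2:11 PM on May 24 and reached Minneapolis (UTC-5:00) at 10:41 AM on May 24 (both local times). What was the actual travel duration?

12 hours 30 minutes

Minneapolis is 16:00 behind Port Linden.
Clock-face elapsed time (ignoring zones) is −3 hours 30 minutes.
Actual elapsed = −3 hours 30 minutes + 16:00 = 12 hours 30 minutes.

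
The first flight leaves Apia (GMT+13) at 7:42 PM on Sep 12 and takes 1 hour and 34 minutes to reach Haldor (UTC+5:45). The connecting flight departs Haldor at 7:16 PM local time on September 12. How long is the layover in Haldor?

5 hours 15 minutes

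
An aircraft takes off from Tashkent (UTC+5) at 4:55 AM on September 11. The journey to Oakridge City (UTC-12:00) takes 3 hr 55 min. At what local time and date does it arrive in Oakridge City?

3:50 PM on Sep 10

Convert departure to UTC: 4:55 AM − 5:00 = 11:55 PM UTC on Sep 10.
Add 3 hours and 55 minutes travel time → 3:50 AM UTC (Sep 11).
Oakridge City is UTC−12:00, so local arrival = 3:50 AM − 12:00 = 3:50 PM on Sep 10.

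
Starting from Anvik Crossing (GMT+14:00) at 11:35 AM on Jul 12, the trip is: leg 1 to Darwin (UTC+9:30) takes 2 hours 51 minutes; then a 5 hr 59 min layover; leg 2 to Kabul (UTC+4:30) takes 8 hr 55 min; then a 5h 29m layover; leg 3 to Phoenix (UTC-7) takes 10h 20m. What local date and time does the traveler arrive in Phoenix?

Convert departure to UTC: 11:35 AM − 14:00 = 9:35 PM UTC on Jul 11.
Add 2 hours 51 minutes leg 1 → 12:26 AM UTC (Jul 12).
Add 5 hours 59 minutes layover in Darwin → 6:25 AM UTC.
Add 8 hours 55 minutes leg 2 → 3:20 PM UTC.
Add 5 hours and 29 minutes layover in Kabul → 8:49 PM UTC.
Add 10 hours 20 minutes leg 3 → 7:09 AM UTC (Jul 13).
Phoenix is UTC−7:00, so local arrival = 7:09 AM − 7:00 = 12:09 AM on Jul 13.

12:09 AM on July 13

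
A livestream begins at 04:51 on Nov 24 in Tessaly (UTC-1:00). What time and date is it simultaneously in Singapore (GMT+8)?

13:51 on November 24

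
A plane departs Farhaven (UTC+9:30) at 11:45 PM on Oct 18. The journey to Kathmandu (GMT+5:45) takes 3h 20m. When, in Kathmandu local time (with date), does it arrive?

11:20 PM on October 18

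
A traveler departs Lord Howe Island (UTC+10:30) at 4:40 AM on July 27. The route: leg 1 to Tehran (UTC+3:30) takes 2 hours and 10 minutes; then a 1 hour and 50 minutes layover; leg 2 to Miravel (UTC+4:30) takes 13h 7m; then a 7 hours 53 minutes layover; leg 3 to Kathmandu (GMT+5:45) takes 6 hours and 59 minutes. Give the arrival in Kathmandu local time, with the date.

Convert departure to UTC: 4:40 AM − 10:30 = 6:10 PM UTC on Jul 26.
Add 2 hours 10 minutes leg 1 → 8:20 PM UTC.
Add 1 hour and 50 minutes layover in Tehran → 10:10 PM UTC.
Add 13 hours 7 minutes leg 2 → 11:17 AM UTC (Jul 27).
Add 7 hours and 53 minutes layover in Miravel → 7:10 PM UTC.
Add 6 hours 59 minutes leg 3 → 2:09 AM UTC (Jul 28).
Kathmandu is UTC+5:45, so local arrival = 2:09 AM + 5:45 = 7:54 AM on Jul 28.

7:54 AM on July 28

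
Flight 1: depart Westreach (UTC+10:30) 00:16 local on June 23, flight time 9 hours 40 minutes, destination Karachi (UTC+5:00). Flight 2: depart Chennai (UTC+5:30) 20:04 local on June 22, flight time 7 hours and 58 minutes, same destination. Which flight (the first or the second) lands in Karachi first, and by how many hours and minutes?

Flight 1 in UTC: 00:16 − 10:30 = 13:46 on Jun 22.
+9 hours and 40 minutes → arrive 23:26 UTC on Jun 22.
Flight 2 in UTC: 20:04 − 5:30 = 14:34 on Jun 22.
+7 hours 58 minutes → arrive 22:32 UTC on Jun 22.
Flight 2 lands earlier by 54 minutes.

the second, by 54 minutes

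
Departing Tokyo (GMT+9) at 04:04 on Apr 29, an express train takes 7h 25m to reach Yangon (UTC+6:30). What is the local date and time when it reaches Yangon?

08:59 on Apr 29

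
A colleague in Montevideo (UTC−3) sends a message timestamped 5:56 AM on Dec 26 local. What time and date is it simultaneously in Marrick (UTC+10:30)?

In UTC: 5:56 AM + 3:00 = 8:56 AM on Dec 26.
Marrick is UTC+10:30: 8:56 AM + 10:30 = 7:26 PM on Dec 26.

7:26 PM on Dec 26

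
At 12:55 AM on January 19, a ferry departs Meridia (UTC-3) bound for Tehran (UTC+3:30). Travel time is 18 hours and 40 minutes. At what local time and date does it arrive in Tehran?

Tehran is 6:30 ahead of Meridia.
After 18 hours 40 minutes it is 7:35 PM in Meridia.
Shift by the zone difference: 7:35 PM + 6:30 = 2:05 AM on Jan 20 in Tehran.

2:05 AM on January 20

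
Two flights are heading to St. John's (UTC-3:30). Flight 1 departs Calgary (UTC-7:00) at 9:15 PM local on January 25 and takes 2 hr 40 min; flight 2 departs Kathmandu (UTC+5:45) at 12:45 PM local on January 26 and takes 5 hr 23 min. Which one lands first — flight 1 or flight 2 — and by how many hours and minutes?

Flight 1 in UTC: 9:15 PM + 7:00 = 4:15 AM on Jan 26.
+2 hours and 40 minutes → arrive 6:55 AM UTC on Jan 26.
Flight 2 in UTC: 12:45 PM − 5:45 = 7:00 AM on Jan 26.
+5 hours and 23 minutes → arrive 12:23 PM UTC on Jan 26.
Flight 1 lands earlier by 5 hours 28 minutes.

the first, by 5 hours 28 minutes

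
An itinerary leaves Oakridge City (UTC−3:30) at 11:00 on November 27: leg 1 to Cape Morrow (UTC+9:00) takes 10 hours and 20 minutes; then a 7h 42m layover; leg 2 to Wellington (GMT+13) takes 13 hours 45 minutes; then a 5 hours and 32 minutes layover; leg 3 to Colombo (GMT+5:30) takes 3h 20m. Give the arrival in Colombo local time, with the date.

Convert departure to UTC: 11:00 + 3:30 = 14:30 UTC on Nov 27.
Add 10 hours 20 minutes leg 1 → 00:50 UTC (Nov 28).
Add 7 hours 42 minutes layover in Cape Morrow → 08:32 UTC.
Add 13 hours and 45 minutes leg 2 → 22:17 UTC.
Add 5 hours and 32 minutes layover in Wellington → 03:49 UTC (Nov 29).
Add 3 hours and 20 minutes leg 3 → 07:09 UTC.
Colombo is UTC+5:30, so local arrival = 07:09 + 5:30 = 12:39 on Nov 29.

12:39 on Nov 29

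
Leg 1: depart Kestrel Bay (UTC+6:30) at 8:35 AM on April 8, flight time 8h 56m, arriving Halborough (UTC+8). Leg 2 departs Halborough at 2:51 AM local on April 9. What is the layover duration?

Convert departure to UTC: 8:35 AM − 6:30 = 2:05 AM UTC on Apr 8.
Add 8 hours 56 minutes flight time → 11:01 AM UTC.
Halborough is UTC+8:00, so local arrival = 11:01 AM + 8:00 = 7:01 PM on Apr 8.
Layover = 2:51 AM − 7:01 PM (+1 day) = 7 hours 50 minutes.

7 hours 50 minutes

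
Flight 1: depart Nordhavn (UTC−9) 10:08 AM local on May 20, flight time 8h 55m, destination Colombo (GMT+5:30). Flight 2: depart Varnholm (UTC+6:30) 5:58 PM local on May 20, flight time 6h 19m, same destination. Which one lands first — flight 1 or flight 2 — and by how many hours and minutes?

Flight 1 in UTC: 10:08 AM + 9:00 = 7:08 PM on May 20.
+8 hours and 55 minutes → arrive 4:03 AM UTC on May 21.
Flight 2 in UTC: 5:58 PM − 6:30 = 11:28 AM on May 20.
+6 hours and 19 minutes → arrive 5:47 PM UTC on May 20.
Flight 2 lands earlier by 10 hours 16 minutes.

the second, by 10 hours 16 minutes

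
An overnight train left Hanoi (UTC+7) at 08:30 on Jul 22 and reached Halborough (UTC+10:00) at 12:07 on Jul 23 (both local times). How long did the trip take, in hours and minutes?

24 hours 37 minutes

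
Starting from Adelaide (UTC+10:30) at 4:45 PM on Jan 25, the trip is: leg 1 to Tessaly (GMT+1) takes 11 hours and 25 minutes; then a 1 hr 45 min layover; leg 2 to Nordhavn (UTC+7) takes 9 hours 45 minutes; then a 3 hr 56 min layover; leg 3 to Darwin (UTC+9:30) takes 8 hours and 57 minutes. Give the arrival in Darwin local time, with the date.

Convert departure to UTC: 4:45 PM − 10:30 = 6:15 AM UTC on Jan 25.
Add 11 hours 25 minutes leg 1 → 5:40 PM UTC.
Add 1 hour 45 minutes layover in Tessaly → 7:25 PM UTC.
Add 9 hours 45 minutes leg 2 → 5:10 AM UTC (Jan 26).
Add 3 hours 56 minutes layover in Nordhavn → 9:06 AM UTC.
Add 8 hours and 57 minutes leg 3 → 6:03 PM UTC.
Darwin is UTC+9:30, so local arrival = 6:03 PM + 9:30 = 3:33 AM on Jan 27.

3:33 AM on January 27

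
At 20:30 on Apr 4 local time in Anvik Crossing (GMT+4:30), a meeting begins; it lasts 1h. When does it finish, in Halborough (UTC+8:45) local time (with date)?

01:45 on Apr 5

Convert start to UTC: 20:30 − 4:30 = 16:00 UTC on Apr 4.
Add 1 hour duration → 17:00 UTC.
Halborough is UTC+8:45, so local end time = 17:00 + 8:45 = 01:45 on Apr 5.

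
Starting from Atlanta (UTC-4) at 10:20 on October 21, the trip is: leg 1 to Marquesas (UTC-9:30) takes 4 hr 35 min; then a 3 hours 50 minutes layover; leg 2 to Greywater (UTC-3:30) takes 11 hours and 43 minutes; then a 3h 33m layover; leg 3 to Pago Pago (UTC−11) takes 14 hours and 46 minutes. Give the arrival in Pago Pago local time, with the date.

Convert departure to UTC: 10:20 + 4:00 = 14:20 UTC on Oct 21.
Add 4 hours and 35 minutes leg 1 → 18:55 UTC.
Add 3 hours 50 minutes layover in Marquesas → 22:45 UTC.
Add 11 hours 43 minutes leg 2 → 10:28 UTC (Oct 22).
Add 3 hours 33 minutes layover in Greywater → 14:01 UTC.
Add 14 hours and 46 minutes leg 3 → 04:47 UTC (Oct 23).
Pago Pago is UTC−11:00, so local arrival = 04:47 − 11:00 = 17:47 on Oct 22.

17:47 on October 22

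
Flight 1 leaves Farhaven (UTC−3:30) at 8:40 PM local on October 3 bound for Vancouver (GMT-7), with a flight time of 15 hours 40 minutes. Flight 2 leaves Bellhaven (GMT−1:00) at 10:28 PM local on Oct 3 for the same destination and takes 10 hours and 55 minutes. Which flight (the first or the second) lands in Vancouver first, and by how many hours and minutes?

Flight 1 in UTC: 8:40 PM + 3:30 = 12:10 AM on Oct 4.
+15 hours and 40 minutes → arrive 3:50 PM UTC on Oct 4.
Flight 2 in UTC: 10:28 PM + 1:00 = 11:28 PM on Oct 3.
+10 hours and 55 minutes → arrive 10:23 AM UTC on Oct 4.
Flight 2 lands earlier by 5 hours 27 minutes.

the second, by 5 hours 27 minutes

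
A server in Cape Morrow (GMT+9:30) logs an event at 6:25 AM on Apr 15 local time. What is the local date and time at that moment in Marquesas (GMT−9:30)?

In UTC: 6:25 AM − 9:30 = 8:55 PM on Apr 14.
Marquesas is UTC−9:30: 8:55 PM − 9:30 = 11:25 AM on Apr 14.

11:25 AM on April 14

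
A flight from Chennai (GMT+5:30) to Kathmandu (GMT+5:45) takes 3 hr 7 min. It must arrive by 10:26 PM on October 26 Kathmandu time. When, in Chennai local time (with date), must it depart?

7:04 PM on October 26

Target arrival in UTC: 10:26 PM − 5:45 = 4:41 PM on Oct 26.
Subtract 3 hours 7 minutes → departure 1:34 PM UTC on Oct 26.
Chennai is UTC+5:30: 1:34 PM + 5:30 = 7:04 PM on Oct 26.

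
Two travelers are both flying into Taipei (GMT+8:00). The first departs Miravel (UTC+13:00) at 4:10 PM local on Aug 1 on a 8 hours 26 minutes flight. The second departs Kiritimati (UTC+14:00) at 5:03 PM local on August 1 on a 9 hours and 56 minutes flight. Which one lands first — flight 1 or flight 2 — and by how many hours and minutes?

Flight 1 in UTC: 4:10 PM − 13:00 = 3:10 AM on Aug 1.
+8 hours 26 minutes → arrive 11:36 AM UTC on Aug 1.
Flight 2 in UTC: 5:03 PM − 14:00 = 3:03 AM on Aug 1.
+9 hours 56 minutes → arrive 12:59 PM UTC on Aug 1.
Flight 1 lands earlier by 1 hour 23 minutes.

the first, by 1 hour 23 minutes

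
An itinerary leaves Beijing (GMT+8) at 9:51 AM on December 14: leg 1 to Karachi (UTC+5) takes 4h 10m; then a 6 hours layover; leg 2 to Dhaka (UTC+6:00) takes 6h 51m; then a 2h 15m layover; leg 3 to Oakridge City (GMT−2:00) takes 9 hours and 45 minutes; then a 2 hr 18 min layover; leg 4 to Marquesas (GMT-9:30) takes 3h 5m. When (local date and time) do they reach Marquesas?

2:45 AM on December 15

Convert departure to UTC: 9:51 AM − 8:00 = 1:51 AM UTC on Dec 14.
Add 4 hours and 10 minutes leg 1 → 6:01 AM UTC.
Add 6 hours layover in Karachi → 12:01 PM UTC.
Add 6 hours and 51 minutes leg 2 → 6:52 PM UTC.
Add 2 hours 15 minutes layover in Dhaka → 9:07 PM UTC.
Add 9 hours 45 minutes leg 3 → 6:52 AM UTC (Dec 15).
Add 2 hours 18 minutes layover in Oakridge City → 9:10 AM UTC.
Add 3 hours and 5 minutes leg 4 → 12:15 PM UTC.
Marquesas is UTC−9:30, so local arrival = 12:15 PM − 9:30 = 2:45 AM on Dec 15.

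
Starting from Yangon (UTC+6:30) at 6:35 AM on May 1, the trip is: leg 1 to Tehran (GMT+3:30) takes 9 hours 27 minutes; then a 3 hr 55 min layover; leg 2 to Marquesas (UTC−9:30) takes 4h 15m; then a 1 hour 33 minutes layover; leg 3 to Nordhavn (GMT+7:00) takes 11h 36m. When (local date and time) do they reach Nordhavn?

Convert departure to UTC: 6:35 AM − 6:30 = 12:05 AM UTC on May 1.
Add 9 hours 27 minutes leg 1 → 9:32 AM UTC.
Add 3 hours and 55 minutes layover in Tehran → 1:27 PM UTC.
Add 4 hours and 15 minutes leg 2 → 5:42 PM UTC.
Add 1 hour 33 minutes layover in Marquesas → 7:15 PM UTC.
Add 11 hours and 36 minutes leg 3 → 6:51 AM UTC (May 2).
Nordhavn is UTC+7:00, so local arrival = 6:51 AM + 7:00 = 1:51 PM on May 2.

1:51 PM on May 2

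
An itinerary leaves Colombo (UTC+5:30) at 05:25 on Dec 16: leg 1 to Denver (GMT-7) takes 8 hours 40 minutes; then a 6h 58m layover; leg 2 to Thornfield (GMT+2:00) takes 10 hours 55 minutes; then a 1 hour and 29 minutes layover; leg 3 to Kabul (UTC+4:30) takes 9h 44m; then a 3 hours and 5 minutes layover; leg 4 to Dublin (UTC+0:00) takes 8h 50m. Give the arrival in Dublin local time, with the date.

Convert departure to UTC: 05:25 − 5:30 = 23:55 UTC on Dec 15.
Add 8 hours 40 minutes leg 1 → 08:35 UTC (Dec 16).
Add 6 hours and 58 minutes layover in Denver → 15:33 UTC.
Add 10 hours and 55 minutes leg 2 → 02:28 UTC (Dec 17).
Add 1 hour 29 minutes layover in Thornfield → 03:57 UTC.
Add 9 hours and 44 minutes leg 3 → 13:41 UTC.
Add 3 hours 5 minutes layover in Kabul → 16:46 UTC.
Add 8 hours 50 minutes leg 4 → 01:36 UTC (Dec 18).
Dublin is UTC+0, so local arrival is the same: 01:36 on Dec 18.

01:36 on Dec 18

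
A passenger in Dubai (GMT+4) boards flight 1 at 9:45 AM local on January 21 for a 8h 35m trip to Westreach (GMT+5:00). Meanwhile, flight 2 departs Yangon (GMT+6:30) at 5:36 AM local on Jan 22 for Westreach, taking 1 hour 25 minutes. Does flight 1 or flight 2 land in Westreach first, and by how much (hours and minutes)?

the first, by 10 hours 11 minutes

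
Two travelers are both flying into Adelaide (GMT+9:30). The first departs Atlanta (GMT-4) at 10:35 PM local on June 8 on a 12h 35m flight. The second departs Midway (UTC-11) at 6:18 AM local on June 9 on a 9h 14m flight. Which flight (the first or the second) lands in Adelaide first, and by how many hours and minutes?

Flight 1 in UTC: 10:35 PM + 4:00 = 2:35 AM on Jun 9.
+12 hours and 35 minutes → arrive 3:10 PM UTC on Jun 9.
Flight 2 in UTC: 6:18 AM + 11:00 = 5:18 PM on Jun 9.
+9 hours 14 minutes → arrive 2:32 AM UTC on Jun 10.
Flight 1 lands earlier by 11 hours 22 minutes.

the first, by 11 hours 22 minutes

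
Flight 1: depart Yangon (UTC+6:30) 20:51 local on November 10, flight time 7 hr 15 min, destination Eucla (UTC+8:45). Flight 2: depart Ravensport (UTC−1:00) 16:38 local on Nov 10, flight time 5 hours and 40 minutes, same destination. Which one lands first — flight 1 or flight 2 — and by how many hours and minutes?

the first, by 1 hour 42 minutes

Flight 1 in UTC: 20:51 − 6:30 = 14:21 on Nov 10.
+7 hours and 15 minutes → arrive 21:36 UTC on Nov 10.
Flight 2 in UTC: 16:38 + 1:00 = 17:38 on Nov 10.
+5 hours and 40 minutes → arrive 23:18 UTC on Nov 10.
Flight 1 lands earlier by 1 hour 42 minutes.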